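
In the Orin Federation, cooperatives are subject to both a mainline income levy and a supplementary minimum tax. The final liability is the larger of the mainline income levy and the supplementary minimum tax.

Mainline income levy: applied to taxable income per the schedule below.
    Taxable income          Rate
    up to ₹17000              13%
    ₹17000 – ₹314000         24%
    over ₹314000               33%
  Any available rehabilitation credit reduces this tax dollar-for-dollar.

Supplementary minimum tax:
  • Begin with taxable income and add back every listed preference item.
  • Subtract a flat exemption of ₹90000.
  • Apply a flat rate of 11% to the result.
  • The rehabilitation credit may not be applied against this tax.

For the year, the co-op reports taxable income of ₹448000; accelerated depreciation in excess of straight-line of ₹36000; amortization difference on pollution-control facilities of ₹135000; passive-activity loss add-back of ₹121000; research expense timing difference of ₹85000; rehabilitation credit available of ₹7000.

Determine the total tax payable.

₹110710

Supplementary minimum tax:
  Adjusted income: ₹448000 + ₹36000 + ₹135000 + ₹121000 + ₹85000 = ₹825000
  Less exemption ₹90000 → base ₹735000
  ₹735000 × 11% = ₹80850

Mainline income levy:
  ₹17000 × 13% = ₹2210
  ₹297000 × 24% = ₹71280
  ₹134000 × 33% = ₹44220
  → ₹117710
  Less rehabilitation credit ₹7000 → ₹110710

₹110710 > ₹80850, so the mainline income levy governs.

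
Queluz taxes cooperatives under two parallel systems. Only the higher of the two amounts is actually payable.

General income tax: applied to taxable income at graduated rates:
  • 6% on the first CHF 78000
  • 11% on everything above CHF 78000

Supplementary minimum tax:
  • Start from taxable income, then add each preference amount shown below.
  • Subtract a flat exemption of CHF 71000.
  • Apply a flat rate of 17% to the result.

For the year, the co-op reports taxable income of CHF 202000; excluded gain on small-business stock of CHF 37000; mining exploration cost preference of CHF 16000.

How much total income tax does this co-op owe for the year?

CHF 31280

Supplementary minimum tax:
  Adjusted income: CHF 202000 + CHF 37000 + CHF 16000 = CHF 255000
  Less exemption CHF 71000 → base CHF 184000
  CHF 184000 × 17% = CHF 31280

General income tax:
  CHF 78000 × 6% = CHF 4680
  CHF 124000 × 11% = CHF 13640
  → CHF 18320

CHF 31280 > CHF 18320, so the supplementary minimum tax is the binding amount.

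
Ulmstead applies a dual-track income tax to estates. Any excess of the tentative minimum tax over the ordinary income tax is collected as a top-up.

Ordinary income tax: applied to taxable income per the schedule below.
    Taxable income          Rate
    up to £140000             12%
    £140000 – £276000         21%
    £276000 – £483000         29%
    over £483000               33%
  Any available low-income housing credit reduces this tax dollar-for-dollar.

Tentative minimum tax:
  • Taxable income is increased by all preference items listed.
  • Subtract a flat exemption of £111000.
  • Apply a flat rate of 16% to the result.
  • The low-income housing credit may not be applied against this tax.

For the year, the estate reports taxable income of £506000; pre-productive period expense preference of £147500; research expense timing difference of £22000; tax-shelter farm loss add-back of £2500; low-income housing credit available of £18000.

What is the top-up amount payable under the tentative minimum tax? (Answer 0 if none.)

Tentative minimum tax:
  Adjusted income: £506000 + £147500 + £22000 + £2500 = £678000
  Less exemption £111000 → base £567000
  £567000 × 16% = £90720

Ordinary income tax:
  £140000 × 12% = £16800
  £136000 × 21% = £28560
  £207000 × 29% = £60030
  £23000 × 33% = £7590
  → £112980
  Less low-income housing credit £18000 → £94980

£90720 ≤ £94980, so no add-on is due.

£0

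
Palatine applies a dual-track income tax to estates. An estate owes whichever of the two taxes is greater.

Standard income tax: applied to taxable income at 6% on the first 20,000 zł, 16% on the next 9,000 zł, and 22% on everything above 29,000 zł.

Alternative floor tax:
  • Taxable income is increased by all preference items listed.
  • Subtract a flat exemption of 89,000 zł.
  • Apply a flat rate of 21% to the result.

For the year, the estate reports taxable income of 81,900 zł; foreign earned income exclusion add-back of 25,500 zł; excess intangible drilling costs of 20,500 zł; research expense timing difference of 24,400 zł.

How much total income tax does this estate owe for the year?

Standard income tax:
  20,000 zł × 6% = 1,200 zł
  9,000 zł × 16% = 1,440 zł
  52,900 zł × 22% = 11,638 zł
  → 14,278 zł

Alternative floor tax:
  Adjusted income: 81,900 zł + 25,500 zł + 20,500 zł + 24,400 zł = 152,300 zł
  Less exemption 89,000 zł → base 63,300 zł
  63,300 zł × 21% = 13,293 zł

14,278 zł > 13,293 zł, so the standard income tax governs.

14,278 zł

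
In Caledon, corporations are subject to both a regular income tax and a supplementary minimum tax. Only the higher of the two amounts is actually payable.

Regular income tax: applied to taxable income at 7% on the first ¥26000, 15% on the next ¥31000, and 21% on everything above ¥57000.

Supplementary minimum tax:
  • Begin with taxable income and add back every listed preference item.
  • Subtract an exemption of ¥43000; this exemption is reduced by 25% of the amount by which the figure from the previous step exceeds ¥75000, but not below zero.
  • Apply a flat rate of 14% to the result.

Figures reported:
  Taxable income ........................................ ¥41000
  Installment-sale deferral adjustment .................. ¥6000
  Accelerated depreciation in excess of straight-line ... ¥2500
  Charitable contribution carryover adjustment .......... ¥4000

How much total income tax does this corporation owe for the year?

Supplementary minimum tax:
  Adjusted income: ¥41000 + ¥6000 + ¥2500 + ¥4000 = ¥53500
  Exemption: ¥53500 ≤ ¥75000, so full ¥43000 applies
  Base: ¥53500 − ¥43000 = ¥10500
  ¥10500 × 14% = ¥1470

Regular income tax:
  ¥26000 × 7% = ¥1820
  ¥15000 × 15% = ¥2250
  → ¥4070

¥4070 > ¥1470, so the regular income tax governs.

¥4070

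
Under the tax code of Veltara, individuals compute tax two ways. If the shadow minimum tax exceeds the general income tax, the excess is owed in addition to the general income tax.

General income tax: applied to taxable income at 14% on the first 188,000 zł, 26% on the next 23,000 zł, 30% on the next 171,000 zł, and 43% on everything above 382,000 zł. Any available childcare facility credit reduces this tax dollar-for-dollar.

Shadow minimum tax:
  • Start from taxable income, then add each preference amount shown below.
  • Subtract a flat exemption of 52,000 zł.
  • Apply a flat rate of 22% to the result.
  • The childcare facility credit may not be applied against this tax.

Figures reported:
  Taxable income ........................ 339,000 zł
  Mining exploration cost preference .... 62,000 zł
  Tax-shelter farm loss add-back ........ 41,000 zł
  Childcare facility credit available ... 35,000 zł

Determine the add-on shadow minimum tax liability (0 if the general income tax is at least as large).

General income tax:
  188,000 zł × 14% = 26,320 zł
  23,000 zł × 26% = 5,980 zł
  128,000 zł × 30% = 38,400 zł
  → 70,700 zł
  Less childcare facility credit 35,000 zł → 35,700 zł

Shadow minimum tax:
  Adjusted income: 339,000 zł + 62,000 zł + 41,000 zł = 442,000 zł
  Less exemption 52,000 zł → base 390,000 zł
  390,000 zł × 22% = 85,800 zł

Excess of shadow minimum tax over general income tax: 85,800 zł − 35,700 zł = 50,100 zł.

50,100 zł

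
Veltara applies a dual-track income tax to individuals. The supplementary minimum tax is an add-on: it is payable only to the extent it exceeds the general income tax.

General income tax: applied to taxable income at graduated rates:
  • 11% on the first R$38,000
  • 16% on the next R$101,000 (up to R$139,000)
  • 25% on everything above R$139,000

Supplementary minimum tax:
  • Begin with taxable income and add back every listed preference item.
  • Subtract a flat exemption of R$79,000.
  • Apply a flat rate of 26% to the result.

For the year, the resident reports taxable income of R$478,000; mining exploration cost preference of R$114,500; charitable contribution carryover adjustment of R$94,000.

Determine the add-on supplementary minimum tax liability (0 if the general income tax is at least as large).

Supplementary minimum tax:
  Adjusted income: R$478,000 + R$114,500 + R$94,000 = R$686,500
  Less exemption R$79,000 → base R$607,500
  R$607,500 × 26% = R$157,950

General income tax:
  R$38,000 × 11% = R$4,180
  R$101,000 × 16% = R$16,160
  R$339,000 × 25% = R$84,750
  → R$105,090

Excess of supplementary minimum tax over general income tax: R$157,950 − R$105,090 = R$52,860.

R$52,860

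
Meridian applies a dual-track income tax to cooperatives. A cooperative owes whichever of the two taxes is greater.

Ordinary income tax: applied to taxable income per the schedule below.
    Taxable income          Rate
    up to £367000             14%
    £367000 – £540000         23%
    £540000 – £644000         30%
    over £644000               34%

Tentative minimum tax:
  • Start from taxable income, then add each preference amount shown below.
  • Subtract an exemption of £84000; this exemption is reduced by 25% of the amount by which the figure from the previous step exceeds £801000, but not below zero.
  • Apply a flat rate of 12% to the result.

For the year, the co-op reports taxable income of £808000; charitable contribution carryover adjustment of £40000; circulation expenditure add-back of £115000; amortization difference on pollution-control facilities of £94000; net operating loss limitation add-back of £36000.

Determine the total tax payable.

£178130

Tentative minimum tax:
  Adjusted income: £808000 + £40000 + £115000 + £94000 + £36000 = £1093000
  Exemption: £84000 − 25% × (£1093000 − £801000) = £84000 − £73000 = £11000
  Base: £1093000 − £11000 = £1082000
  £1082000 × 12% = £129840

Ordinary income tax:
  £367000 × 14% = £51380
  £173000 × 23% = £39790
  £104000 × 30% = £31200
  £164000 × 34% = £55760
  → £178130

£178130 > £129840, so the ordinary income tax governs.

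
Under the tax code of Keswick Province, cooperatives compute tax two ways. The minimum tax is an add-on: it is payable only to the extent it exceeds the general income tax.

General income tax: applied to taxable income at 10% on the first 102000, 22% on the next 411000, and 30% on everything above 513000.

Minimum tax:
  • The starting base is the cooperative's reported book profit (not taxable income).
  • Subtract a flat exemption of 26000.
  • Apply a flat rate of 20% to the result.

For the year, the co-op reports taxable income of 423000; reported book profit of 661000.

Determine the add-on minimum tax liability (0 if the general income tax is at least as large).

46180

Minimum tax:
  Base (reported book profit): 661000
  Less exemption 26000 → base 635000
  635000 × 20% = 127000

General income tax:
  102000 × 10% = 10200
  321000 × 22% = 70620
  → 80820

Excess of minimum tax over general income tax: 127000 − 80820 = 46180.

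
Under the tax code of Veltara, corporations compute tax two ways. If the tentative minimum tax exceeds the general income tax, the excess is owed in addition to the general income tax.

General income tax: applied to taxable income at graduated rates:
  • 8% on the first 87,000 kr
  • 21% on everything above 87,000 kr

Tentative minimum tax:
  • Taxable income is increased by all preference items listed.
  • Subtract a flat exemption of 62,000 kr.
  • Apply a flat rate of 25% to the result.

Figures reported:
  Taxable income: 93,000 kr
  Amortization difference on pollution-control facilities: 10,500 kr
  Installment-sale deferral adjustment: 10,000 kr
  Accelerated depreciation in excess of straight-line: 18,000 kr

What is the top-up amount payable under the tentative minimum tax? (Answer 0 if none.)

9,155 kr

General income tax:
  87,000 kr × 8% = 6,960 kr
  6,000 kr × 21% = 1,260 kr
  → 8,220 kr

Tentative minimum tax:
  Adjusted income: 93,000 kr + 10,500 kr + 10,000 kr + 18,000 kr = 131,500 kr
  Less exemption 62,000 kr → base 69,500 kr
  69,500 kr × 25% = 17,375 kr

Excess of tentative minimum tax over general income tax: 17,375 kr − 8,220 kr = 9,155 kr.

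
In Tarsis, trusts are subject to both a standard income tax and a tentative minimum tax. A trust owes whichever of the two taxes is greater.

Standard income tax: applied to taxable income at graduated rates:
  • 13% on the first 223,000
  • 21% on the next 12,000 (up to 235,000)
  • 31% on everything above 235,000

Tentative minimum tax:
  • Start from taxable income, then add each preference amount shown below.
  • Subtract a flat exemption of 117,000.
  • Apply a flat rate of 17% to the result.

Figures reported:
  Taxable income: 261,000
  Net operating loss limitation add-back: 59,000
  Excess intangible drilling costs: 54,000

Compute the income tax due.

43,690

Standard income tax:
  223,000 × 13% = 28,990
  12,000 × 21% = 2,520
  26,000 × 31% = 8,060
  → 39,570

Tentative minimum tax:
  Adjusted income: 261,000 + 59,000 + 54,000 = 374,000
  Less exemption 117,000 → base 257,000
  257,000 × 17% = 43,690

43,690 > 39,570, so the tentative minimum tax is the binding amount.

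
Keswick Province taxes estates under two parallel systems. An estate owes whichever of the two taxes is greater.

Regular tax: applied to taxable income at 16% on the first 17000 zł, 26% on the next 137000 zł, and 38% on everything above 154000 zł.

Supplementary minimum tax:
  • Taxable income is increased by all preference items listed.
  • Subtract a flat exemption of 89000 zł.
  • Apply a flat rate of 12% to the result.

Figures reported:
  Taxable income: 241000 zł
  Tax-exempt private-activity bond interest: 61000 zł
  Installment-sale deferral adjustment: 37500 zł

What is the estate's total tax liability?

71400 zł

Regular tax:
  17000 zł × 16% = 2720 zł
  137000 zł × 26% = 35620 zł
  87000 zł × 38% = 33060 zł
  → 71400 zł

Supplementary minimum tax:
  Adjusted income: 241000 zł + 61000 zł + 37500 zł = 339500 zł
  Less exemption 89000 zł → base 250500 zł
  250500 zł × 12% = 30060 zł

71400 zł > 30060 zł, so the regular tax governs.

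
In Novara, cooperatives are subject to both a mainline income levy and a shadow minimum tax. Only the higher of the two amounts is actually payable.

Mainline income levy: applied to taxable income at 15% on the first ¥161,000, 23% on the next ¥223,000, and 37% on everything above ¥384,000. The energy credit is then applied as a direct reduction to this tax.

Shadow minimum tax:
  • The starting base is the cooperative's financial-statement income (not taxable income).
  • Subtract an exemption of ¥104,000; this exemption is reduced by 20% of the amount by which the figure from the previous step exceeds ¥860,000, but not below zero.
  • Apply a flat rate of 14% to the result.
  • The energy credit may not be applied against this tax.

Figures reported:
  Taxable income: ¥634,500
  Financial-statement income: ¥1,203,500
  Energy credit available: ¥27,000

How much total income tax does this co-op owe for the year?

¥163,548

Mainline income levy:
  ¥161,000 × 15% = ¥24,150
  ¥223,000 × 23% = ¥51,290
  ¥250,500 × 37% = ¥92,685
  → ¥168,125
  Less energy credit ¥27,000 → ¥141,125

Shadow minimum tax:
  Base (financial-statement income): ¥1,203,500
  Exemption: ¥104,000 − 20% × (¥1,203,500 − ¥860,000) = ¥104,000 − ¥68,700 = ¥35,300
  Base: ¥1,203,500 − ¥35,300 = ¥1,168,200
  ¥1,168,200 × 14% = ¥163,548

¥163,548 > ¥141,125, so the shadow minimum tax is the binding amount.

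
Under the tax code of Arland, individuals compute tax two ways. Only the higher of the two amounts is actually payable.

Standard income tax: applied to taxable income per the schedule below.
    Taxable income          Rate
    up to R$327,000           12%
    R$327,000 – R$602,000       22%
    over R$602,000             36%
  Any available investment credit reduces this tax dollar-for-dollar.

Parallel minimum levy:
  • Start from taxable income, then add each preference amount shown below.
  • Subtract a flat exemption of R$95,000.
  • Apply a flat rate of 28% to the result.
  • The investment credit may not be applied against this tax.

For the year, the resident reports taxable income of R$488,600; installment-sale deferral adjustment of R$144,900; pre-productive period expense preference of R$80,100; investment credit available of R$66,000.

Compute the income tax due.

Parallel minimum levy:
  Adjusted income: R$488,600 + R$144,900 + R$80,100 = R$713,600
  Less exemption R$95,000 → base R$618,600
  R$618,600 × 28% = R$173,208

Standard income tax:
  R$327,000 × 12% = R$39,240
  R$161,600 × 22% = R$35,552
  → R$74,792
  Less investment credit R$66,000 → R$8,792

R$173,208 > R$8,792, so the parallel minimum levy is the binding amount.

R$173,208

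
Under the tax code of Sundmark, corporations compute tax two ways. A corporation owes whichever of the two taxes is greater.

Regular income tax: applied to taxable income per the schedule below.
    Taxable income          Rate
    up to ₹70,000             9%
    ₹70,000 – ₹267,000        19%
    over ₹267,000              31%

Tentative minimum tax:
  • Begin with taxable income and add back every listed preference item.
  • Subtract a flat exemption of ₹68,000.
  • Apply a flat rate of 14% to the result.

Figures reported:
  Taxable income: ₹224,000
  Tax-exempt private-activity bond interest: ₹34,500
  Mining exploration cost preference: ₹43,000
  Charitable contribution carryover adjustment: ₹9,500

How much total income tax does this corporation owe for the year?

Regular income tax:
  ₹70,000 × 9% = ₹6,300
  ₹154,000 × 19% = ₹29,260
  → ₹35,560

Tentative minimum tax:
  Adjusted income: ₹224,000 + ₹34,500 + ₹43,000 + ₹9,500 = ₹311,000
  Less exemption ₹68,000 → base ₹243,000
  ₹243,000 × 14% = ₹34,020

₹35,560 > ₹34,020, so the regular income tax governs.

₹35,560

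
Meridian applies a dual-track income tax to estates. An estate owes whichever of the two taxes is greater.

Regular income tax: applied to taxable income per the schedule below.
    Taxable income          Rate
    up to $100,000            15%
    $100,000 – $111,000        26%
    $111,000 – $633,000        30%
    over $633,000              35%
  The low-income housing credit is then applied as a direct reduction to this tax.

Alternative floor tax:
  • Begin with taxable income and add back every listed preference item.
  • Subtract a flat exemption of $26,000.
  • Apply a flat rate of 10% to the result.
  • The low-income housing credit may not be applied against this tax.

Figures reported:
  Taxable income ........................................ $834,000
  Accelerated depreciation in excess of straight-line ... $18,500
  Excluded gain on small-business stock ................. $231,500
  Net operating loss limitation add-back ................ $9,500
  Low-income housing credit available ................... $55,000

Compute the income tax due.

Alternative floor tax:
  Adjusted income: $834,000 + $18,500 + $231,500 + $9,500 = $1,093,500
  Less exemption $26,000 → base $1,067,500
  $1,067,500 × 10% = $106,750

Regular income tax:
  $100,000 × 15% = $15,000
  $11,000 × 26% = $2,860
  $522,000 × 30% = $156,600
  $201,000 × 35% = $70,350
  → $244,810
  Less low-income housing credit $55,000 → $189,810

$189,810 > $106,750, so the regular income tax governs.

$189,810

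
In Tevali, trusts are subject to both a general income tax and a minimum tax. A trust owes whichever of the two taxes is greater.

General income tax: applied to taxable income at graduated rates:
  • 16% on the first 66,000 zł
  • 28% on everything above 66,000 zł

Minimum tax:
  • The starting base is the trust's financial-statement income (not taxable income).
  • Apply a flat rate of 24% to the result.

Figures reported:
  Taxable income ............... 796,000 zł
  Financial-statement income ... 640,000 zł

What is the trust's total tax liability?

214,960 zł

Minimum tax:
  Base (financial-statement income): 640,000 zł
  640,000 zł × 24% = 153,600 zł

General income tax:
  66,000 zł × 16% = 10,560 zł
  730,000 zł × 28% = 204,400 zł
  → 214,960 zł

214,960 zł > 153,600 zł, so the general income tax governs.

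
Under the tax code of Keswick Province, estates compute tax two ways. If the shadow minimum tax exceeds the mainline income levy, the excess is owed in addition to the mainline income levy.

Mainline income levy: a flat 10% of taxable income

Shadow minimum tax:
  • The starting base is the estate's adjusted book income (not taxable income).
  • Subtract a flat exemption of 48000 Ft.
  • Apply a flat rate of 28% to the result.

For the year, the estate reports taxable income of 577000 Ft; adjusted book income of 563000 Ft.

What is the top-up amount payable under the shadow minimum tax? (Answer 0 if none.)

Mainline income levy:
  577000 Ft × 10% = 57700 Ft

Shadow minimum tax:
  Base (adjusted book income): 563000 Ft
  Less exemption 48000 Ft → base 515000 Ft
  515000 Ft × 28% = 144200 Ft

Excess of shadow minimum tax over mainline income levy: 144200 Ft − 57700 Ft = 86500 Ft.

86500 Ft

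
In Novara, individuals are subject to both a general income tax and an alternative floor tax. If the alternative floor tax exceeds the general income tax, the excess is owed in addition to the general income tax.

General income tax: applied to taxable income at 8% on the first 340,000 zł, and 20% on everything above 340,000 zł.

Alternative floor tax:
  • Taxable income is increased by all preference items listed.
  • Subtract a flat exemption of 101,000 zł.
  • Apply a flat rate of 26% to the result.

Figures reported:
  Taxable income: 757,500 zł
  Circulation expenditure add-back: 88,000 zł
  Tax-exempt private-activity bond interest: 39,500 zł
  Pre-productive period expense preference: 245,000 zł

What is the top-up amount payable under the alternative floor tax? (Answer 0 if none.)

Alternative floor tax:
  Adjusted income: 757,500 zł + 88,000 zł + 39,500 zł + 245,000 zł = 1,130,000 zł
  Less exemption 101,000 zł → base 1,029,000 zł
  1,029,000 zł × 26% = 267,540 zł

General income tax:
  340,000 zł × 8% = 27,200 zł
  417,500 zł × 20% = 83,500 zł
  → 110,700 zł

Excess of alternative floor tax over general income tax: 267,540 zł − 110,700 zł = 156,840 zł.

156,840 zł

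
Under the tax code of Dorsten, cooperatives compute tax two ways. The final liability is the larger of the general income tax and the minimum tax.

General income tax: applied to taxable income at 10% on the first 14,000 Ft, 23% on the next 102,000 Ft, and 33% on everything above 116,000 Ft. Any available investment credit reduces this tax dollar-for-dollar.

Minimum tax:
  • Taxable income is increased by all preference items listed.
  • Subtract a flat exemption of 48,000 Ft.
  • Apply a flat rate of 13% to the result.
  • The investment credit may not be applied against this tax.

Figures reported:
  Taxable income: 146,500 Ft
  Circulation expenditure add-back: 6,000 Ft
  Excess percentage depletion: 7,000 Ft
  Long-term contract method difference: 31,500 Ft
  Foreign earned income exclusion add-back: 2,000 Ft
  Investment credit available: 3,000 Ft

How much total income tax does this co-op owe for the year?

Minimum tax:
  Adjusted income: 146,500 Ft + 6,000 Ft + 7,000 Ft + 31,500 Ft + 2,000 Ft = 193,000 Ft
  Less exemption 48,000 Ft → base 145,000 Ft
  145,000 Ft × 13% = 18,850 Ft

General income tax:
  14,000 Ft × 10% = 1,400 Ft
  102,000 Ft × 23% = 23,460 Ft
  30,500 Ft × 33% = 10,065 Ft
  → 34,925 Ft
  Less investment credit 3,000 Ft → 31,925 Ft

31,925 Ft > 18,850 Ft, so the general income tax governs.

31,925 Ft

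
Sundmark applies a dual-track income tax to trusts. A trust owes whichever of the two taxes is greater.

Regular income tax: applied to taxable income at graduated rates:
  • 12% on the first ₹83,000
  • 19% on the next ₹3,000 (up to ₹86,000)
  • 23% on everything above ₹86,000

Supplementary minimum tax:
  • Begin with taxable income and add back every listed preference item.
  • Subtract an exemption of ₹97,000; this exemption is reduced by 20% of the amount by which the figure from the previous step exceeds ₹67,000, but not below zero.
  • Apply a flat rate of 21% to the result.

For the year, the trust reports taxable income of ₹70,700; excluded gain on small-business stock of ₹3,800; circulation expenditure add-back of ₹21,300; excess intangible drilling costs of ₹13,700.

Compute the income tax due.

₹8,484

Supplementary minimum tax:
  Adjusted income: ₹70,700 + ₹3,800 + ₹21,300 + ₹13,700 = ₹109,500
  Exemption: ₹97,000 − 20% × (₹109,500 − ₹67,000) = ₹97,000 − ₹8,500 = ₹88,500
  Base: ₹109,500 − ₹88,500 = ₹21,000
  ₹21,000 × 21% = ₹4,410

Regular income tax:
  ₹70,700 × 12% = ₹8,484

₹8,484 > ₹4,410, so the regular income tax governs.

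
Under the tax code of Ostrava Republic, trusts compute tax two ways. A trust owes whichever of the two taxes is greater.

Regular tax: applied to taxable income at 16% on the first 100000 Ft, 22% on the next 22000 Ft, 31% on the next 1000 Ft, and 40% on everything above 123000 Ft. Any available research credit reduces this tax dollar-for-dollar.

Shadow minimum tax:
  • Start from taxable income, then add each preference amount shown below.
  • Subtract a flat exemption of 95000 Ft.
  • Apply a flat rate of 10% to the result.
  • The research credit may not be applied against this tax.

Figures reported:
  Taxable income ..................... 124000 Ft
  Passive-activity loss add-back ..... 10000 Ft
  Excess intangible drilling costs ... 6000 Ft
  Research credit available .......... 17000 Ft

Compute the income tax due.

Shadow minimum tax:
  Adjusted income: 124000 Ft + 10000 Ft + 6000 Ft = 140000 Ft
  Less exemption 95000 Ft → base 45000 Ft
  45000 Ft × 10% = 4500 Ft

Regular tax:
  100000 Ft × 16% = 16000 Ft
  22000 Ft × 22% = 4840 Ft
  1000 Ft × 31% = 310 Ft
  1000 Ft × 40% = 400 Ft
  → 21550 Ft
  Less research credit 17000 Ft → 4550 Ft

4550 Ft > 4500 Ft, so the regular tax governs.

4550 Ft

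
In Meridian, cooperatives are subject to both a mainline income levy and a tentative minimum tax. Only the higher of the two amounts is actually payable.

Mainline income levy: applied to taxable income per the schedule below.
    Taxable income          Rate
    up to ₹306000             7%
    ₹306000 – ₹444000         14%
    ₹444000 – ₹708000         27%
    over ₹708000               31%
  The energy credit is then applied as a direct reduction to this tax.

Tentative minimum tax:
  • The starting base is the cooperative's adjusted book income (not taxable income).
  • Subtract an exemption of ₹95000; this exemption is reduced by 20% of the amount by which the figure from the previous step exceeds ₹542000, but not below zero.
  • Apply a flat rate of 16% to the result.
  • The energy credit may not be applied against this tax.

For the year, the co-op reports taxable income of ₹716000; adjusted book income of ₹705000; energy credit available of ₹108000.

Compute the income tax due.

Tentative minimum tax:
  Base (adjusted book income): ₹705000
  Exemption: ₹95000 − 20% × (₹705000 − ₹542000) = ₹95000 − ₹32600 = ₹62400
  Base: ₹705000 − ₹62400 = ₹642600
  ₹642600 × 16% = ₹102816

Mainline income levy:
  ₹306000 × 7% = ₹21420
  ₹138000 × 14% = ₹19320
  ₹264000 × 27% = ₹71280
  ₹8000 × 31% = ₹2480
  → ₹114500
  Less energy credit ₹108000 → ₹6500

₹102816 > ₹6500, so the tentative minimum tax is the binding amount.

₹102816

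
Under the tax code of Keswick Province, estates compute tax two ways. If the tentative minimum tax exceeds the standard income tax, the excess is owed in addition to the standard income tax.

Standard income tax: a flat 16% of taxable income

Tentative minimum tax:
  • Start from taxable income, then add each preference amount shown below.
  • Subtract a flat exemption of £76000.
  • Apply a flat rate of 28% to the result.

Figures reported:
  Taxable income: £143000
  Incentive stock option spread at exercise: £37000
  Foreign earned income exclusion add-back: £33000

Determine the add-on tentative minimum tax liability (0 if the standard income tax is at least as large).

£15480

Tentative minimum tax:
  Adjusted income: £143000 + £37000 + £33000 = £213000
  Less exemption £76000 → base £137000
  £137000 × 28% = £38360

Standard income tax:
  £143000 × 16% = £22880

Excess of tentative minimum tax over standard income tax: £38360 − £22880 = £15480.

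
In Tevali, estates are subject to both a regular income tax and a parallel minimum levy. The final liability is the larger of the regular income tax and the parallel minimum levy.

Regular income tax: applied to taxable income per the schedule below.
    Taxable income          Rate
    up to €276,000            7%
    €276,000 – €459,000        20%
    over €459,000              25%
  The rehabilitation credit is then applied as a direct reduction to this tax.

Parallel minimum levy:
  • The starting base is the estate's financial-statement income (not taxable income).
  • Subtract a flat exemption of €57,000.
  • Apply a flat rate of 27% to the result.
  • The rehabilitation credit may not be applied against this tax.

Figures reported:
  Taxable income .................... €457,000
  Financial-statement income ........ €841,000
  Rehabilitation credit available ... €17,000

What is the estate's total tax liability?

€211,680

Parallel minimum levy:
  Base (financial-statement income): €841,000
  Less exemption €57,000 → base €784,000
  €784,000 × 27% = €211,680

Regular income tax:
  €276,000 × 7% = €19,320
  €181,000 × 20% = €36,200
  → €55,520
  Less rehabilitation credit €17,000 → €38,520

€211,680 > €38,520, so the parallel minimum levy is the binding amount.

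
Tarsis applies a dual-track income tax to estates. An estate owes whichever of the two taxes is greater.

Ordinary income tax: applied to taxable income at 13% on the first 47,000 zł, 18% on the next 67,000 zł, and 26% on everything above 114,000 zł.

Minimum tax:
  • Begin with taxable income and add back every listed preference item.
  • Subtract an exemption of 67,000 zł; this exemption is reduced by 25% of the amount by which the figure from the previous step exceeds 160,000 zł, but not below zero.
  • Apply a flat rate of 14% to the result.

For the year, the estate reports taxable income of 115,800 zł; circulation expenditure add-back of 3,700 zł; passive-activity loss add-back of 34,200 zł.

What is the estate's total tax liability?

Ordinary income tax:
  47,000 zł × 13% = 6,110 zł
  67,000 zł × 18% = 12,060 zł
  1,800 zł × 26% = 468 zł
  → 18,638 zł

Minimum tax:
  Adjusted income: 115,800 zł + 3,700 zł + 34,200 zł = 153,700 zł
  Exemption: 153,700 zł ≤ 160,000 zł, so full 67,000 zł applies
  Base: 153,700 zł − 67,000 zł = 86,700 zł
  86,700 zł × 14% = 12,138 zł

18,638 zł > 12,138 zł, so the ordinary income tax governs.

18,638 zł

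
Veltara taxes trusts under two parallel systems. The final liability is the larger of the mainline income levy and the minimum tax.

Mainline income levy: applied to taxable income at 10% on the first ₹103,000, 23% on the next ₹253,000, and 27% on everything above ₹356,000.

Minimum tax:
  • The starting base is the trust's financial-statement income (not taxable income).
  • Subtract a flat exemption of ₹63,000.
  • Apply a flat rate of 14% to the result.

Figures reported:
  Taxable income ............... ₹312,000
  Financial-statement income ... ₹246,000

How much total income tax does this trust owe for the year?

₹58,370

Minimum tax:
  Base (financial-statement income): ₹246,000
  Less exemption ₹63,000 → base ₹183,000
  ₹183,000 × 14% = ₹25,620

Mainline income levy:
  ₹103,000 × 10% = ₹10,300
  ₹209,000 × 23% = ₹48,070
  → ₹58,370

₹58,370 > ₹25,620, so the mainline income levy governs.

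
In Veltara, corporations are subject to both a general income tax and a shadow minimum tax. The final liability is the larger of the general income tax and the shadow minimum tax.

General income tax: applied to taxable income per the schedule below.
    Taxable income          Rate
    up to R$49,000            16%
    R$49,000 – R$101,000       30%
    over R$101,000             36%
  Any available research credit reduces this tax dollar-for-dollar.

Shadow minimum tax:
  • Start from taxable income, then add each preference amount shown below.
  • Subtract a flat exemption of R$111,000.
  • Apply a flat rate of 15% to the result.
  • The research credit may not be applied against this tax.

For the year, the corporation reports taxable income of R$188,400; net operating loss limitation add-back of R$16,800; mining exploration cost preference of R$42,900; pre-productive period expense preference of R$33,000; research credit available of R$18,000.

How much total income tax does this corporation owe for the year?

R$36,904

Shadow minimum tax:
  Adjusted income: R$188,400 + R$16,800 + R$42,900 + R$33,000 = R$281,100
  Less exemption R$111,000 → base R$170,100
  R$170,100 × 15% = R$25,515

General income tax:
  R$49,000 × 16% = R$7,840
  R$52,000 × 30% = R$15,600
  R$87,400 × 36% = R$31,464
  → R$54,904
  Less research credit R$18,000 → R$36,904

R$36,904 > R$25,515, so the general income tax governs.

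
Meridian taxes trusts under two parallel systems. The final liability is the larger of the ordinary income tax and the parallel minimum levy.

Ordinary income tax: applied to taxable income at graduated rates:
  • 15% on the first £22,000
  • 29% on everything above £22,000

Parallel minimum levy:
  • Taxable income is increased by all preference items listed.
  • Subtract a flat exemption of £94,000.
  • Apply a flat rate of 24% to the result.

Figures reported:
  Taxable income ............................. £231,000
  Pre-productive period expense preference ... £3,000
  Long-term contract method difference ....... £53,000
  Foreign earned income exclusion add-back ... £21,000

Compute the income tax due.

Parallel minimum levy:
  Adjusted income: £231,000 + £3,000 + £53,000 + £21,000 = £308,000
  Less exemption £94,000 → base £214,000
  £214,000 × 24% = £51,360

Ordinary income tax:
  £22,000 × 15% = £3,300
  £209,000 × 29% = £60,610
  → £63,910

£63,910 > £51,360, so the ordinary income tax governs.

£63,910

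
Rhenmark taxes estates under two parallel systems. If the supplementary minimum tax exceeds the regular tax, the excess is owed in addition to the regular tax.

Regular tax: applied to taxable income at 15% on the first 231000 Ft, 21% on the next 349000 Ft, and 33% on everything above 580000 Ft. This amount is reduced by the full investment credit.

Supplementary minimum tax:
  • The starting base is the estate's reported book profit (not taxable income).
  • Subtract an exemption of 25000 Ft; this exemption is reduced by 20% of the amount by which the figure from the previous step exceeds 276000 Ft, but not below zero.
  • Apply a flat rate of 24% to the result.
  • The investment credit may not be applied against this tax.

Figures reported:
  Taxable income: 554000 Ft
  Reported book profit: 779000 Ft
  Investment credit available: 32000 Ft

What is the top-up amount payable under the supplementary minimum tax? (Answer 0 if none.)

116480 Ft

Supplementary minimum tax:
  Base (reported book profit): 779000 Ft
  Exemption: 20% × (779000 Ft − 276000 Ft) = 100600 Ft ≥ 25000 Ft, so the exemption is fully phased out
  Base: 779000 Ft − 0 Ft = 779000 Ft
  779000 Ft × 24% = 186960 Ft

Regular tax:
  231000 Ft × 15% = 34650 Ft
  323000 Ft × 21% = 67830 Ft
  → 102480 Ft
  Less investment credit 32000 Ft → 70480 Ft

Excess of supplementary minimum tax over regular tax: 186960 Ft − 70480 Ft = 116480 Ft.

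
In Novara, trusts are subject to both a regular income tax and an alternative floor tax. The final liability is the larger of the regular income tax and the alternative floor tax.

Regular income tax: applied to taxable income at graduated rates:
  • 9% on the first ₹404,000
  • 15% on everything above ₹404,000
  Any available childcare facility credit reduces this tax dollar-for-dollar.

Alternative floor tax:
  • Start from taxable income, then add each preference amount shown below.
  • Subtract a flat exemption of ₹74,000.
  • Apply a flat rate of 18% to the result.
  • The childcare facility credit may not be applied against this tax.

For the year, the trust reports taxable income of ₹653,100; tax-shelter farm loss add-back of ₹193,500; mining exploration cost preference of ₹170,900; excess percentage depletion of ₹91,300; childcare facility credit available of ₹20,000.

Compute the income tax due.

₹186,264

Regular income tax:
  ₹404,000 × 9% = ₹36,360
  ₹249,100 × 15% = ₹37,365
  → ₹73,725
  Less childcare facility credit ₹20,000 → ₹53,725

Alternative floor tax:
  Adjusted income: ₹653,100 + ₹193,500 + ₹170,900 + ₹91,300 = ₹1,108,800
  Less exemption ₹74,000 → base ₹1,034,800
  ₹1,034,800 × 18% = ₹186,264

₹186,264 > ₹53,725, so the alternative floor tax is the binding amount.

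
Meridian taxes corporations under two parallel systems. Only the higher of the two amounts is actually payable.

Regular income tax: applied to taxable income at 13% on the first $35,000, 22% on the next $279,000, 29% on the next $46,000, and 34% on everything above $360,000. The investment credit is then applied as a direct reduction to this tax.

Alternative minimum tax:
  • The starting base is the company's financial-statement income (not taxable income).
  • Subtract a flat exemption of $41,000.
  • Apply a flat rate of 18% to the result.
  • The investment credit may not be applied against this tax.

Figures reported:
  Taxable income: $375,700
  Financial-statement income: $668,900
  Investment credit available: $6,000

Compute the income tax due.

$113,022

Alternative minimum tax:
  Base (financial-statement income): $668,900
  Less exemption $41,000 → base $627,900
  $627,900 × 18% = $113,022

Regular income tax:
  $35,000 × 13% = $4,550
  $279,000 × 22% = $61,380
  $46,000 × 29% = $13,340
  $15,700 × 34% = $5,338
  → $84,608
  Less investment credit $6,000 → $78,608

$113,022 > $78,608, so the alternative minimum tax is the binding amount.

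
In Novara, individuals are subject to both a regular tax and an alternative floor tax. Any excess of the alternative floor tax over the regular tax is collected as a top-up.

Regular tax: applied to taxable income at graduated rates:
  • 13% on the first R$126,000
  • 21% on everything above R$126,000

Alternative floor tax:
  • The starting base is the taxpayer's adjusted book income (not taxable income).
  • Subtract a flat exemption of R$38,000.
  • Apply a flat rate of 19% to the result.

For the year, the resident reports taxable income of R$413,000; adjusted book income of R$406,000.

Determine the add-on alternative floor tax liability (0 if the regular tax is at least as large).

Regular tax:
  R$126,000 × 13% = R$16,380
  R$287,000 × 21% = R$60,270
  → R$76,650

Alternative floor tax:
  Base (adjusted book income): R$406,000
  Less exemption R$38,000 → base R$368,000
  R$368,000 × 19% = R$69,920

R$69,920 ≤ R$76,650, so no add-on is due.

R$0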